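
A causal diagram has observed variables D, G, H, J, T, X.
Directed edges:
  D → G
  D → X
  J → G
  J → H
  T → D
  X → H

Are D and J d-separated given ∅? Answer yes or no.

Bayes-Ball from D | ∅ reaches {G,H,T,X}.
J ∉ reach(D|∅) ⇒ D ⊥ J | ∅.

Yes — D ⊥ J | ∅.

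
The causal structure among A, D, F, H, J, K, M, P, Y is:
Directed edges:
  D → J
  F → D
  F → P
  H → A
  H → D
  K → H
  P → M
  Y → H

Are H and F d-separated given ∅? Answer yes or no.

Bayes-Ball from H | ∅ reaches {A,D,J,K,Y}.
F ∉ reach(H|∅) ⇒ H ⊥ F | ∅.

Yes — H ⊥ F | ∅.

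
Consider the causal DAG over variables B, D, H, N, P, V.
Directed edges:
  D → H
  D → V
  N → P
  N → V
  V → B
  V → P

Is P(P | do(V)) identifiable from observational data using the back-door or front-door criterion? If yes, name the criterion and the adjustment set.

desc(V)\{V}={B,P}; candidates ⊆ {D,H,N}.
size 0: {}; under {} V still reaches {D,H,N,P} ∋ P.
{N}: V⊥P given {N} in G with V→· removed — back-door holds.
P(P|do(V)) = Σ_{N} P(P|V,N)·P(N).

P(P|do(V)): backdoor, adjust for {N}.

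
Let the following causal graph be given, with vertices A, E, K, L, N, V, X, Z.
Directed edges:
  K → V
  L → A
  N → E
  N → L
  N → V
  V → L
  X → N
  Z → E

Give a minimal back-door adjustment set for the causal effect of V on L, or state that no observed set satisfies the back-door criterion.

V→L: minimal back-door set {N}.

desc(V)\{V}={A,L}; candidates ⊆ {E,K,N,X,Z}.
size 0: {}; under {} V still reaches {A,E,K,L,N,X} ∋ L.
{N}: V⊥L given {N} in G with V→· removed — back-door holds.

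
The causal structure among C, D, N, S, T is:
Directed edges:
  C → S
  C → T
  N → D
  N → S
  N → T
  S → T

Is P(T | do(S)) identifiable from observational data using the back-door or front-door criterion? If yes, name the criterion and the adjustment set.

P(T|do(S)): backdoor, adjust for {C, N}.

desc(S)\{S}={T}; candidates ⊆ {C,D,N}.
size 0: {}; under {} S still reaches {C,D,N,T} ∋ T.
size 1: {C}, {D}, {N}; under {C} S still reaches {D,N,T} ∋ T.
{C,N}: S⊥T given {C,N} in G with S→· removed — back-door holds.
P(T|do(S)) = Σ_{C,N} P(T|S,C,N)·P(C,N).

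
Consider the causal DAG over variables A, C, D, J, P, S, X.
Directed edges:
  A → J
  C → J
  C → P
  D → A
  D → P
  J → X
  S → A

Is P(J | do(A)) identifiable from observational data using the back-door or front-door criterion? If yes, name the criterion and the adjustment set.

P(J|do(A)): backdoor, adjust for ∅.

desc(A)\{A}={J,X}; candidates ⊆ {C,D,P,S}.
∅: A⊥J given ∅ in G with A→· removed — back-door holds.
P(J|do(A)) = P(J|A) — no adjustment needed.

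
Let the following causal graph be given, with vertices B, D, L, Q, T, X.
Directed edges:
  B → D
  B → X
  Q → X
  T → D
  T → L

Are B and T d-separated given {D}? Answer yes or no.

No — B and T are d-connected given {D}.

Bayes-Ball from B | {D} reaches {L,T,X}.
T ∈ reach(B|{D}) ⇒ B ⊥̸ T | {D}.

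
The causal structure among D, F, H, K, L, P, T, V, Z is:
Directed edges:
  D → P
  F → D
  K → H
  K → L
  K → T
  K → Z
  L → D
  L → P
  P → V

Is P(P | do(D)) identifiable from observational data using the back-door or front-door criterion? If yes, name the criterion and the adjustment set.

desc(D)\{D}={P,V}; candidates ⊆ {F,H,K,L,T,Z}.
size 0: {}; under {} D still reaches {F,H,K,L,P,T,V,Z} ∋ P.
{L}: D⊥P given {L} in G with D→· removed — back-door holds.
P(P|do(D)) = Σ_{L} P(P|D,L)·P(L).

P(P|do(D)): backdoor, adjust for {L}.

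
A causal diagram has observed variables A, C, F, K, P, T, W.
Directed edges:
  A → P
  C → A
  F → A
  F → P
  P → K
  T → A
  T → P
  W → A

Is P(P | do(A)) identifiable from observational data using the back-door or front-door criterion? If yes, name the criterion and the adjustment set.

P(P|do(A)): backdoor, adjust for {F, T}.

desc(A)\{A}={K,P}; candidates ⊆ {C,F,T,W}.
size 0: {}; under {} A still reaches {C,F,K,P,T,W} ∋ P.
size 1: {C}, {F}, {T} …(+1); under {C} A still reaches {F,K,P,T,W} ∋ P.
{F,T}: A⊥P given {F,T} in G with A→· removed — back-door holds.
P(P|do(A)) = Σ_{F,T} P(P|A,F,T)·P(F,T).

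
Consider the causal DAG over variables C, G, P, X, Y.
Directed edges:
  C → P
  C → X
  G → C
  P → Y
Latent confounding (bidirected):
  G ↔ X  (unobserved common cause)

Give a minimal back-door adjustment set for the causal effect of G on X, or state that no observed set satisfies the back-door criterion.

G→X: no observed back-door set.

desc(G)\{G}={C,P,X,Y}; candidates ⊆ {—}.
G↔X: latent back-door arc(s) into G.
size 0: {}; under {} G still reaches {X} ∋ X.
G↔X cannot be blocked by any observed set — no back-door set.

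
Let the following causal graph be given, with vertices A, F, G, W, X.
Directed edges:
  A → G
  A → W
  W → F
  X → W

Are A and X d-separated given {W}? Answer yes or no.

No — A and X are d-connected given {W}.

Bayes-Ball from A | {W} reaches {G,X}.
X ∈ reach(A|{W}) ⇒ A ⊥̸ X | {W}.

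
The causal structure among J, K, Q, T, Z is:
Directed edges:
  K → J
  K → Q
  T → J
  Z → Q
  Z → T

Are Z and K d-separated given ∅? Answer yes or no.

Bayes-Ball from Z | ∅ reaches {J,Q,T}.
K ∉ reach(Z|∅) ⇒ Z ⊥ K | ∅.

Yes — Z ⊥ K | ∅.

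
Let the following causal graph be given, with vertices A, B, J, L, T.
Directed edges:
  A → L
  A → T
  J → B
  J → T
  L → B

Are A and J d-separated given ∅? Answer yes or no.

Yes — A ⊥ J | ∅.

Bayes-Ball from A | ∅ reaches {B,L,T}.
J ∉ reach(A|∅) ⇒ A ⊥ J | ∅.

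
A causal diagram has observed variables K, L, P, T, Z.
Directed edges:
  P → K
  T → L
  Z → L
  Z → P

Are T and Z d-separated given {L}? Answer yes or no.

No — T and Z are d-connected given {L}.

Bayes-Ball from T | {L} reaches {K,P,Z}.
Z ∈ reach(T|{L}) ⇒ T ⊥̸ Z | {L}.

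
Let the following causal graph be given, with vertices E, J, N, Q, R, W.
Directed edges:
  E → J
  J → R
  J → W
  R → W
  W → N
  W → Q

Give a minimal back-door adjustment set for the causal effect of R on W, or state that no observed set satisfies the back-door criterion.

desc(R)\{R}={N,Q,W}; candidates ⊆ {E,J}.
size 0: {}; under {} R still reaches {E,J,N,Q,W} ∋ W.
{J}: R⊥W given {J} in G with R→· removed — back-door holds.

R→W: minimal back-door set {J}.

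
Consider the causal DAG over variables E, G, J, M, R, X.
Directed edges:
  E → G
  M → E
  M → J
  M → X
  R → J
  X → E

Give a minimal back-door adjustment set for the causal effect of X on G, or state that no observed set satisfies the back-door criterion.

desc(X)\{X}={E,G}; candidates ⊆ {J,M,R}.
size 0: {}; under {} X still reaches {E,G,J,M} ∋ G.
{M}: X⊥G given {M} in G with X→· removed — back-door holds.

X→G: minimal back-door set {M}.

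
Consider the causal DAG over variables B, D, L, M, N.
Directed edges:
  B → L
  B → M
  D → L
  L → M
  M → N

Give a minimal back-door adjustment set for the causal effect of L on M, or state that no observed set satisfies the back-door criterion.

L→M: minimal back-door set {B}.

desc(L)\{L}={M,N}; candidates ⊆ {B,D}.
size 0: {}; under {} L still reaches {B,D,M,N} ∋ M.
{B}: L⊥M given {B} in G with L→· removed — back-door holds.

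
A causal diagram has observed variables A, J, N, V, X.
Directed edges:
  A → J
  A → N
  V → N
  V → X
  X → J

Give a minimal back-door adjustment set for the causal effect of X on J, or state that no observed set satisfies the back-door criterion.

X→J: minimal back-door set ∅.

desc(X)\{X}={J}; candidates ⊆ {A,N,V}.
∅: X⊥J given ∅ in G with X→· removed — back-door holds.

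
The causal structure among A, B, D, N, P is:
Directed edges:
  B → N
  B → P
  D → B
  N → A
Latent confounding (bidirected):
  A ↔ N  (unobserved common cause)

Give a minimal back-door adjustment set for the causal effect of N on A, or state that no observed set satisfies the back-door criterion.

N→A: no observed back-door set.

desc(N)\{N}={A}; candidates ⊆ {B,D,P}.
N↔A: latent back-door arc(s) into N.
size 0: {}; under {} N still reaches {A,B,D,P} ∋ A.
size 1: {B}, {D}, {P}; under {B} N still reaches {A} ∋ A.
size 2: {B,D}, {B,P}, {D,P}; under {B,D} N still reaches {A} ∋ A.
N↔A cannot be blocked by any observed set — no back-door set.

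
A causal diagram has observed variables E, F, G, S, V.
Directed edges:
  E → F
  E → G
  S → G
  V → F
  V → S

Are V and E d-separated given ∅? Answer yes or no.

Yes — V ⊥ E | ∅.

Bayes-Ball from V | ∅ reaches {F,G,S}.
E ∉ reach(V|∅) ⇒ V ⊥ E | ∅.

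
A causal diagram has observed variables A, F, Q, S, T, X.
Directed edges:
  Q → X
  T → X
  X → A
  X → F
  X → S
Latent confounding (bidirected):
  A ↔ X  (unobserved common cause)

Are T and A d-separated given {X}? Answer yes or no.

No — T and A are d-connected given {X}.

Bayes-Ball from T | {X} reaches {A,Q}.
A ∈ reach(T|{X}) ⇒ T ⊥̸ A | {X}.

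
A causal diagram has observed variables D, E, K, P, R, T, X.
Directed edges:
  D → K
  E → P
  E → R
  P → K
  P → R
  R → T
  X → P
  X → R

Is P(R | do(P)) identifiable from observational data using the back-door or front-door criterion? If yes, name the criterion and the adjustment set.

desc(P)\{P}={K,R,T}; candidates ⊆ {D,E,X}.
size 0: {}; under {} P still reaches {E,R,T,X} ∋ R.
size 1: {D}, {E}, {X}; under {D} P still reaches {E,R,T,X} ∋ R.
{E,X}: P⊥R given {E,X} in G with P→· removed — back-door holds.
P(R|do(P)) = Σ_{E,X} P(R|P,E,X)·P(E,X).

P(R|do(P)): backdoor, adjust for {E, X}.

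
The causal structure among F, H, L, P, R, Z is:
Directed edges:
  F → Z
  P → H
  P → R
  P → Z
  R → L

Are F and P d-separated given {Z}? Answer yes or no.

No — F and P are d-connected given {Z}.

Bayes-Ball from F | {Z} reaches {H,L,P,R}.
P ∈ reach(F|{Z}) ⇒ F ⊥̸ P | {Z}.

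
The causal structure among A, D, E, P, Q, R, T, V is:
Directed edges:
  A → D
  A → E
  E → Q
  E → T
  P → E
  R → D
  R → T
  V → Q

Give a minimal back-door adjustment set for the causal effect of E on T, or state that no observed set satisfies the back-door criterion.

desc(E)\{E}={Q,T}; candidates ⊆ {A,D,P,R,V}.
∅: E⊥T given ∅ in G with E→· removed — back-door holds.

E→T: minimal back-door set ∅.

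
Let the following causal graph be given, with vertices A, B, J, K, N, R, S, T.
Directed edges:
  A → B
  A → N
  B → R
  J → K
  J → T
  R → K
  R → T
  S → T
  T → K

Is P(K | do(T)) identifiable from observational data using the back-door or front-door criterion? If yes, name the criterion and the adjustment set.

desc(T)\{T}={K}; candidates ⊆ {A,B,J,N,R,S}.
size 0: {}; under {} T still reaches {A,B,J,K,N,R,S} ∋ K.
size 1: {A}, {B}, {J} …(+3); under {A} T still reaches {B,J,K,R,S} ∋ K.
{J,R}: T⊥K given {J,R} in G with T→· removed — back-door holds.
P(K|do(T)) = Σ_{J,R} P(K|T,J,R)·P(J,R).

P(K|do(T)): backdoor, adjust for {J, R}.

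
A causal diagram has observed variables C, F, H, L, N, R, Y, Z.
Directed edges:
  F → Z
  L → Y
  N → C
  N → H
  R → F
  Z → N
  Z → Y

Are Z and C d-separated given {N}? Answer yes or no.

Bayes-Ball from Z | {N} reaches {F,R,Y}.
C ∉ reach(Z|{N}) ⇒ Z ⊥ C | {N}.

Yes — Z ⊥ C | {N}.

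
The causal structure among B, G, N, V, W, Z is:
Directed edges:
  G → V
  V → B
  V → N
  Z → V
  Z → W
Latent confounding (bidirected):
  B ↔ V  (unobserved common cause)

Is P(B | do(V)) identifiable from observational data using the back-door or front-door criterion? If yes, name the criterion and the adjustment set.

P(B|do(V)): not identifiable (no BD/FD set).

desc(V)\{V}={B,N}; candidates ⊆ {G,W,Z}.
V↔B: latent back-door arc(s) into V.
size 0: {}; under {} V still reaches {B,G,W,Z} ∋ B.
size 1: {G}, {W}, {Z}; under {G} V still reaches {B,W,Z} ∋ B.
size 2: {G,W}, {G,Z}, {W,Z}; under {G,W} V still reaches {B,Z} ∋ B.
V↔B cannot be blocked by any observed set — no back-door set.
No mediator lies on a directed V→…→B path.
Neither criterion identifies P(B|do(V)) in this graph.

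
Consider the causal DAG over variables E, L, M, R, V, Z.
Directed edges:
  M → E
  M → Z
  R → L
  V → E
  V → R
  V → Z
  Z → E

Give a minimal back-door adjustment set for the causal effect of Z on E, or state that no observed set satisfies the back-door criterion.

desc(Z)\{Z}={E}; candidates ⊆ {L,M,R,V}.
size 0: {}; under {} Z still reaches {E,L,M,R,V} ∋ E.
size 1: {L}, {M}, {R} …(+1); under {L} Z still reaches {E,M,R,V} ∋ E.
{M,V}: Z⊥E given {M,V} in G with Z→· removed — back-door holds.

Z→E: minimal back-door set {M, V}.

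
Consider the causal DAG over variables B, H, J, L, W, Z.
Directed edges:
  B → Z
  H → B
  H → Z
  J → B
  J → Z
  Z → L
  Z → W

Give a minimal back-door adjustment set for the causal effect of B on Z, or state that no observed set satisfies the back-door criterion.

B→Z: minimal back-door set {H, J}.

desc(B)\{B}={L,W,Z}; candidates ⊆ {H,J}.
size 0: {}; under {} B still reaches {H,J,L,W,Z} ∋ Z.
size 1: {H}, {J}; under {H} B still reaches {J,L,W,Z} ∋ Z.
{H,J}: B⊥Z given {H,J} in G with B→· removed — back-door holds.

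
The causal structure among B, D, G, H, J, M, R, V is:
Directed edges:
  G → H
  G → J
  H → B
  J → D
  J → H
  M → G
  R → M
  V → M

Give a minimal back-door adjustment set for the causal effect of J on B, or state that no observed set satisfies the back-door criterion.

desc(J)\{J}={B,D,H}; candidates ⊆ {G,M,R,V}.
size 0: {}; under {} J still reaches {B,G,H,M,R,V} ∋ B.
{G}: J⊥B given {G} in G with J→· removed — back-door holds.

J→B: minimal back-door set {G}.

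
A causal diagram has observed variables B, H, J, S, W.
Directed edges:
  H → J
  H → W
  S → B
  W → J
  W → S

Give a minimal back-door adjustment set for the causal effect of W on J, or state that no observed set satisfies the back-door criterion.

desc(W)\{W}={B,J,S}; candidates ⊆ {H}.
size 0: {}; under {} W still reaches {H,J} ∋ J.
{H}: W⊥J given {H} in G with W→· removed — back-door holds.

W→J: minimal back-door set {H}.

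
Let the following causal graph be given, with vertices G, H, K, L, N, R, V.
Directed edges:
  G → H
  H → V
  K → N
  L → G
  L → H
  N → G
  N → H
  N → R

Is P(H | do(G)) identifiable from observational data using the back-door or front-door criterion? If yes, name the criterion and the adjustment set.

desc(G)\{G}={H,V}; candidates ⊆ {K,L,N,R}.
size 0: {}; under {} G still reaches {H,K,L,N,R,V} ∋ H.
size 1: {K}, {L}, {N} …(+1); under {K} G still reaches {H,L,N,R,V} ∋ H.
{L,N}: G⊥H given {L,N} in G with G→· removed — back-door holds.
P(H|do(G)) = Σ_{L,N} P(H|G,L,N)·P(L,N).

P(H|do(G)): backdoor, adjust for {L, N}.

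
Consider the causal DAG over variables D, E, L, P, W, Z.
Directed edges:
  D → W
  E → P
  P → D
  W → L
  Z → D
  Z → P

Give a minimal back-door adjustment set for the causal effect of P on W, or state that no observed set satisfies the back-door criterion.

P→W: minimal back-door set {Z}.

desc(P)\{P}={D,L,W}; candidates ⊆ {E,Z}.
size 0: {}; under {} P still reaches {D,E,L,W,Z} ∋ W.
{Z}: P⊥W given {Z} in G with P→· removed — back-door holds.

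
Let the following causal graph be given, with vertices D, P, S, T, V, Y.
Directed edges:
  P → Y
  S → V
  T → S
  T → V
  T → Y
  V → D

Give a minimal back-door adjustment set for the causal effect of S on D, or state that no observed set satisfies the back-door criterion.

S→D: minimal back-door set {T}.

desc(S)\{S}={D,V}; candidates ⊆ {P,T,Y}.
size 0: {}; under {} S still reaches {D,T,V,Y} ∋ D.
{T}: S⊥D given {T} in G with S→· removed — back-door holds.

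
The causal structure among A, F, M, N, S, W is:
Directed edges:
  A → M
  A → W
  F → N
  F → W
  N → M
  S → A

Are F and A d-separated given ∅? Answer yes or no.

Yes — F ⊥ A | ∅.

Bayes-Ball from F | ∅ reaches {M,N,W}.
A ∉ reach(F|∅) ⇒ F ⊥ A | ∅.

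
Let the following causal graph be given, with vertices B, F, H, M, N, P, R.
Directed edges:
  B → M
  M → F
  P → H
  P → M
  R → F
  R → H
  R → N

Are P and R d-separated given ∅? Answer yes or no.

Bayes-Ball from P | ∅ reaches {F,H,M}.
R ∉ reach(P|∅) ⇒ P ⊥ R | ∅.

Yes — P ⊥ R | ∅.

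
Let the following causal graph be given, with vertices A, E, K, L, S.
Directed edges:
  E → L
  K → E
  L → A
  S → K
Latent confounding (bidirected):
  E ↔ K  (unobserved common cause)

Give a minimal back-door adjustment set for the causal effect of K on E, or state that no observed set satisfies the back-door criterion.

desc(K)\{K}={A,E,L}; candidates ⊆ {S}.
K↔E: latent back-door arc(s) into K.
size 0: {}; under {} K still reaches {A,E,L,S} ∋ E.
size 1: {S}; under {S} K still reaches {A,E,L} ∋ E.
K↔E cannot be blocked by any observed set — no back-door set.

K→E: no observed back-door set.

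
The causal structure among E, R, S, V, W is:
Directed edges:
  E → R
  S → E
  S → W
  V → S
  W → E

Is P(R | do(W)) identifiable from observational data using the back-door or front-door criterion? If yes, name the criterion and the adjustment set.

P(R|do(W)): backdoor, adjust for {S}.

desc(W)\{W}={E,R}; candidates ⊆ {S,V}.
size 0: {}; under {} W still reaches {E,R,S,V} ∋ R.
{S}: W⊥R given {S} in G with W→· removed — back-door holds.
P(R|do(W)) = Σ_{S} P(R|W,S)·P(S).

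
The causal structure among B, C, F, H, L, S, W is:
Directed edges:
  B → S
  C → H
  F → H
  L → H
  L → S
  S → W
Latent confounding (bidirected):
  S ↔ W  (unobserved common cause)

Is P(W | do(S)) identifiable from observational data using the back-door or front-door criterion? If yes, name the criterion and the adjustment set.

desc(S)\{S}={W}; candidates ⊆ {B,C,F,H,L}.
S↔W: latent back-door arc(s) into S.
size 0: {}; under {} S still reaches {B,H,L,W} ∋ W.
size 1: {B}, {C}, {F} …(+2); under {B} S still reaches {H,L,W} ∋ W.
size 2: {B,C}, {B,F}, {B,H} …(+7); under {B,C} S still reaches {H,L,W} ∋ W.
S↔W cannot be blocked by any observed set — no back-door set.
No mediator lies on a directed S→…→W path.
Neither criterion identifies P(W|do(S)) in this graph.

P(W|do(S)): not identifiable (no BD/FD set).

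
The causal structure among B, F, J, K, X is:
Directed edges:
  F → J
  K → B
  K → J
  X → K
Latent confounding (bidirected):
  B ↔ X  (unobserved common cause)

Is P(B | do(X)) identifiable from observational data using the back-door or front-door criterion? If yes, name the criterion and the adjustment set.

P(B|do(X)): frontdoor, adjust for {K}.

desc(X)\{X}={B,J,K}; candidates ⊆ {F}.
X↔B: latent back-door arc(s) into X.
size 0: {}; under {} X still reaches {B} ∋ B.
size 1: {F}; under {F} X still reaches {B} ∋ B.
X↔B cannot be blocked by any observed set — no back-door set.
{K}: (i) intercepts every directed X→B path; (ii) no back-door X→{K}; (iii) {X} blocks every back-door {K}→B. Front-door holds.
P(B|do(X)) = Σ_{K} P(K|X) Σ_{X'} P(B|K,X')P(X').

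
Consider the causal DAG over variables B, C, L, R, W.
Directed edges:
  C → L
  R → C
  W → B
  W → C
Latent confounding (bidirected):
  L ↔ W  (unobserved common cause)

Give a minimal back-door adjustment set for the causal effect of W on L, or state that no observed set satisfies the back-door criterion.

desc(W)\{W}={B,C,L}; candidates ⊆ {R}.
W↔L: latent back-door arc(s) into W.
size 0: {}; under {} W still reaches {L} ∋ L.
size 1: {R}; under {R} W still reaches {L} ∋ L.
W↔L cannot be blocked by any observed set — no back-door set.

W→L: no observed back-door set.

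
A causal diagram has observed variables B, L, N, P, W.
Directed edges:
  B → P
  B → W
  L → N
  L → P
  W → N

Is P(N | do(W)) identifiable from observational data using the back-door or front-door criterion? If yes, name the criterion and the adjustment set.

P(N|do(W)): backdoor, adjust for ∅.

desc(W)\{W}={N}; candidates ⊆ {B,L,P}.
∅: W⊥N given ∅ in G with W→· removed — back-door holds.
P(N|do(W)) = P(N|W) — no adjustment needed.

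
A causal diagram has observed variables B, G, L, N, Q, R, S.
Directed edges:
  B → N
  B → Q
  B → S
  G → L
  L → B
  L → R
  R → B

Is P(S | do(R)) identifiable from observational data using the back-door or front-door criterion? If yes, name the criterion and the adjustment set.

desc(R)\{R}={B,N,Q,S}; candidates ⊆ {G,L}.
size 0: {}; under {} R still reaches {B,G,L,N,Q,S} ∋ S.
{L}: R⊥S given {L} in G with R→· removed — back-door holds.
P(S|do(R)) = Σ_{L} P(S|R,L)·P(L).

P(S|do(R)): backdoor, adjust for {L}.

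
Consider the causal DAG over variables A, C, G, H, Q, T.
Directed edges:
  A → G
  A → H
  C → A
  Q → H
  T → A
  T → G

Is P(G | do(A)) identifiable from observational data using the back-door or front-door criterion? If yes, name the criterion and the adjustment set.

desc(A)\{A}={G,H}; candidates ⊆ {C,Q,T}.
size 0: {}; under {} A still reaches {C,G,T} ∋ G.
{T}: A⊥G given {T} in G with A→· removed — back-door holds.
P(G|do(A)) = Σ_{T} P(G|A,T)·P(T).

P(G|do(A)): backdoor, adjust for {T}.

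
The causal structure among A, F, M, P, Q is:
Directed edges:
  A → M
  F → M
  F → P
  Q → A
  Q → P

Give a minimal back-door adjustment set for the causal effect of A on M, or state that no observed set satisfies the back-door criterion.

A→M: minimal back-door set ∅.

desc(A)\{A}={M}; candidates ⊆ {F,P,Q}.
∅: A⊥M given ∅ in G with A→· removed — back-door holds.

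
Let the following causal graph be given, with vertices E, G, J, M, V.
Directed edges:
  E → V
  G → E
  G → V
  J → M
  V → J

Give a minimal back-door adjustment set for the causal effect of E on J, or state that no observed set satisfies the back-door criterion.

E→J: minimal back-door set {G}.

desc(E)\{E}={J,M,V}; candidates ⊆ {G}.
size 0: {}; under {} E still reaches {G,J,M,V} ∋ J.
{G}: E⊥J given {G} in G with E→· removed — back-door holds.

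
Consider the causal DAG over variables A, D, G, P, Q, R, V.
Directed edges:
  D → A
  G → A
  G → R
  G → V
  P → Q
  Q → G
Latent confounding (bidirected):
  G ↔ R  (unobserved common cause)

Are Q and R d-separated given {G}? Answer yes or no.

No — Q and R are d-connected given {G}.

Bayes-Ball from Q | {G} reaches {P,R}.
R ∈ reach(Q|{G}) ⇒ Q ⊥̸ R | {G}.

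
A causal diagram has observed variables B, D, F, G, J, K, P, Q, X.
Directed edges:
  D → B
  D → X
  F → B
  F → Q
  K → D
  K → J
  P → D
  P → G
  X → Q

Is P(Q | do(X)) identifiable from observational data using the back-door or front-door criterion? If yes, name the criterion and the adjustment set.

desc(X)\{X}={Q}; candidates ⊆ {B,D,F,G,J,K,P}.
∅: X⊥Q given ∅ in G with X→· removed — back-door holds.
P(Q|do(X)) = P(Q|X) — no adjustment needed.

P(Q|do(X)): backdoor, adjust for ∅.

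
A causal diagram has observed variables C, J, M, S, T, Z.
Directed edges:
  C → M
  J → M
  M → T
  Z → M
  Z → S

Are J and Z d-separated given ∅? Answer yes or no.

Yes — J ⊥ Z | ∅.

Bayes-Ball from J | ∅ reaches {M,T}.
Z ∉ reach(J|∅) ⇒ J ⊥ Z | ∅.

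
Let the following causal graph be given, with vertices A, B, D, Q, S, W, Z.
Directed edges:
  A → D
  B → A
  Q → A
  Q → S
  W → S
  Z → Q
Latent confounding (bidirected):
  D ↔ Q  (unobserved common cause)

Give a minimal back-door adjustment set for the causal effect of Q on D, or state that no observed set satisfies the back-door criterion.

desc(Q)\{Q}={A,D,S}; candidates ⊆ {B,W,Z}.
Q↔D: latent back-door arc(s) into Q.
size 0: {}; under {} Q still reaches {D,Z} ∋ D.
size 1: {B}, {W}, {Z}; under {B} Q still reaches {D,Z} ∋ D.
size 2: {B,W}, {B,Z}, {W,Z}; under {B,W} Q still reaches {D,Z} ∋ D.
Q↔D cannot be blocked by any observed set — no back-door set.

Q→D: no observed back-door set.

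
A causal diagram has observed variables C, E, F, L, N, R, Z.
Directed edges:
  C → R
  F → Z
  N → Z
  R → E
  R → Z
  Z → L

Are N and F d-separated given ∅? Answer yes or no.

Yes — N ⊥ F | ∅.

Bayes-Ball from N | ∅ reaches {L,Z}.
F ∉ reach(N|∅) ⇒ N ⊥ F | ∅.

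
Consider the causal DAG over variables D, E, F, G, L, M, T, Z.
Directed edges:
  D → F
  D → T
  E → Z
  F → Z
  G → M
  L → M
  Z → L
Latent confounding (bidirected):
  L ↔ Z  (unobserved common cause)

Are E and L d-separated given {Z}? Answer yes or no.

No — E and L are d-connected given {Z}.

Bayes-Ball from E | {Z} reaches {D,F,L,M,T}.
L ∈ reach(E|{Z}) ⇒ E ⊥̸ L | {Z}.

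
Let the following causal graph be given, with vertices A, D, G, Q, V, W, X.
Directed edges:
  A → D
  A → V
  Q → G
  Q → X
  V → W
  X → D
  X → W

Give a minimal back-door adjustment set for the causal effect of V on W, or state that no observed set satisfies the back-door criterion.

V→W: minimal back-door set ∅.

desc(V)\{V}={W}; candidates ⊆ {A,D,G,Q,X}.
∅: V⊥W given ∅ in G with V→· removed — back-door holds.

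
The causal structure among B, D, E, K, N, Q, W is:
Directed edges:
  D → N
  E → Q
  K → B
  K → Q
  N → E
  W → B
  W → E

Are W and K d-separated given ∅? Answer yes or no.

Yes — W ⊥ K | ∅.

Bayes-Ball from W | ∅ reaches {B,E,Q}.
K ∉ reach(W|∅) ⇒ W ⊥ K | ∅.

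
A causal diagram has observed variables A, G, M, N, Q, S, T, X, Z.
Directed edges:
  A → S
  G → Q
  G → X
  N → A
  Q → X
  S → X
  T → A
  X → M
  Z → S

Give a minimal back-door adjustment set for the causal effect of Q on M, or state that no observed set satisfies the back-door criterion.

Q→M: minimal back-door set {G}.

desc(Q)\{Q}={M,X}; candidates ⊆ {A,G,N,S,T,Z}.
size 0: {}; under {} Q still reaches {G,M,X} ∋ M.
{G}: Q⊥M given {G} in G with Q→· removed — back-door holds.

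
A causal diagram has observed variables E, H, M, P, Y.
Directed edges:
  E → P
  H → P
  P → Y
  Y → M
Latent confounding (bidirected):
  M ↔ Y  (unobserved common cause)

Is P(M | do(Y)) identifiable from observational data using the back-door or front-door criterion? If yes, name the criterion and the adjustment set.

P(M|do(Y)): not identifiable (no BD/FD set).

desc(Y)\{Y}={M}; candidates ⊆ {E,H,P}.
Y↔M: latent back-door arc(s) into Y.
size 0: {}; under {} Y still reaches {E,H,M,P} ∋ M.
size 1: {E}, {H}, {P}; under {E} Y still reaches {H,M,P} ∋ M.
size 2: {E,H}, {E,P}, {H,P}; under {E,H} Y still reaches {M,P} ∋ M.
Y↔M cannot be blocked by any observed set — no back-door set.
No mediator lies on a directed Y→…→M path.
Neither criterion identifies P(M|do(Y)) in this graph.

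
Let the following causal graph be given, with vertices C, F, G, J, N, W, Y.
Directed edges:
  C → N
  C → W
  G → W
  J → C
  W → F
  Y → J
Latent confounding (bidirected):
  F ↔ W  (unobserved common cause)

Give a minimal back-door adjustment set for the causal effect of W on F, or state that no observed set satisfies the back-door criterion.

desc(W)\{W}={F}; candidates ⊆ {C,G,J,N,Y}.
W↔F: latent back-door arc(s) into W.
size 0: {}; under {} W still reaches {C,F,G,J,N,Y} ∋ F.
size 1: {C}, {G}, {J} …(+2); under {C} W still reaches {F,G} ∋ F.
size 2: {C,G}, {C,J}, {C,N} …(+7); under {C,G} W still reaches {F} ∋ F.
W↔F cannot be blocked by any observed set — no back-door set.

W→F: no observed back-door set.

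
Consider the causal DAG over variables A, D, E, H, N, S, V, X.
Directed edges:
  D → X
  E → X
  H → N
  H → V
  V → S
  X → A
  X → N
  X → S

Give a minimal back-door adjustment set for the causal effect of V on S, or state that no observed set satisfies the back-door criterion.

V→S: minimal back-door set ∅.

desc(V)\{V}={S}; candidates ⊆ {A,D,E,H,N,X}.
∅: V⊥S given ∅ in G with V→· removed — back-door holds.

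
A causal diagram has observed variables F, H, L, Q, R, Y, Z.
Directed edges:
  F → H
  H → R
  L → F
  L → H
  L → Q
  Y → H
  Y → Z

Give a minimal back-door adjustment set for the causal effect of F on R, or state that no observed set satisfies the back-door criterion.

desc(F)\{F}={H,R}; candidates ⊆ {L,Q,Y,Z}.
size 0: {}; under {} F still reaches {H,L,Q,R} ∋ R.
{L}: F⊥R given {L} in G with F→· removed — back-door holds.

F→R: minimal back-door set {L}.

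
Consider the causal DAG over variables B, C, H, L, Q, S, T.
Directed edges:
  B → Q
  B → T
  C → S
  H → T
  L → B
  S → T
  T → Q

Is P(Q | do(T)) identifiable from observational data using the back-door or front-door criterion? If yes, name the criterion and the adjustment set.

P(Q|do(T)): backdoor, adjust for {B}.

desc(T)\{T}={Q}; candidates ⊆ {B,C,H,L,S}.
size 0: {}; under {} T still reaches {B,C,H,L,Q,S} ∋ Q.
{B}: T⊥Q given {B} in G with T→· removed — back-door holds.
P(Q|do(T)) = Σ_{B} P(Q|T,B)·P(B).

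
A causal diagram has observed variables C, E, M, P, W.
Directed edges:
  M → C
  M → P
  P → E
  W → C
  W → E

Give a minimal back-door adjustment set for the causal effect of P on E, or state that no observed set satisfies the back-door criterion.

P→E: minimal back-door set ∅.

desc(P)\{P}={E}; candidates ⊆ {C,M,W}.
∅: P⊥E given ∅ in G with P→· removed — back-door holds.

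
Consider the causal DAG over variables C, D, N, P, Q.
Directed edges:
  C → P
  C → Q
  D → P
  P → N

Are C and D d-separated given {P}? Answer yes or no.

No — C and D are d-connected given {P}.

Bayes-Ball from C | {P} reaches {D,Q}.
D ∈ reach(C|{P}) ⇒ C ⊥̸ D | {P}.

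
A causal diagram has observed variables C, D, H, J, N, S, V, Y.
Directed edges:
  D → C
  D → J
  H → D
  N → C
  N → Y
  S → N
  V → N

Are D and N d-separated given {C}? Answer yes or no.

No — D and N are d-connected given {C}.

Bayes-Ball from D | {C} reaches {H,J,N,S,V,Y}.
N ∈ reach(D|{C}) ⇒ D ⊥̸ N | {C}.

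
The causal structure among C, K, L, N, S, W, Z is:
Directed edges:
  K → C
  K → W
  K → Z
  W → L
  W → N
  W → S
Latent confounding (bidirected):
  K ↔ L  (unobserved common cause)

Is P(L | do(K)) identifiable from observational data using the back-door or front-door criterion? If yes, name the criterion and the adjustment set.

desc(K)\{K}={C,L,N,S,W,Z}; candidates ⊆ {—}.
K↔L: latent back-door arc(s) into K.
size 0: {}; under {} K still reaches {L} ∋ L.
K↔L cannot be blocked by any observed set — no back-door set.
{W}: (i) intercepts every directed K→L path; (ii) no back-door K→{W}; (iii) {K} blocks every back-door {W}→L. Front-door holds.
P(L|do(K)) = Σ_{W} P(W|K) Σ_{K'} P(L|W,K')P(K').

P(L|do(K)): frontdoor, adjust for {W}.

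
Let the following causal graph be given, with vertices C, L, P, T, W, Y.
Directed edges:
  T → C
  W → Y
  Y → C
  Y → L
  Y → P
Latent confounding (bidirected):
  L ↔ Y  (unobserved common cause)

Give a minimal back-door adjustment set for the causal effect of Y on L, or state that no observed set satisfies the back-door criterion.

Y→L: no observed back-door set.

desc(Y)\{Y}={C,L,P}; candidates ⊆ {T,W}.
Y↔L: latent back-door arc(s) into Y.
size 0: {}; under {} Y still reaches {L,W} ∋ L.
size 1: {T}, {W}; under {T} Y still reaches {L,W} ∋ L.
size 2: {T,W}; under {T,W} Y still reaches {L} ∋ L.
Y↔L cannot be blocked by any observed set — no back-door set.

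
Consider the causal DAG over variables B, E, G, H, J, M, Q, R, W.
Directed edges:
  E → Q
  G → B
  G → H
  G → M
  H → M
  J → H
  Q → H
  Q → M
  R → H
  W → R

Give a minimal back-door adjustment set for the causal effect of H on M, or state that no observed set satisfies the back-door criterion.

H→M: minimal back-door set {G, Q}.

desc(H)\{H}={M}; candidates ⊆ {B,E,G,J,Q,R,W}.
size 0: {}; under {} H still reaches {B,E,G,J,M,Q,R,W} ∋ M.
size 1: {B}, {E}, {G} …(+4); under {B} H still reaches {E,G,J,M,Q,R,W} ∋ M.
{G,Q}: H⊥M given {G,Q} in G with H→· removed — back-door holds.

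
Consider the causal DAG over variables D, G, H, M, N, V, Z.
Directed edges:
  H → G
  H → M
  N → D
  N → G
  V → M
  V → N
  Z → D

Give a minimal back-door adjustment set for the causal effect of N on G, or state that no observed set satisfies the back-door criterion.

desc(N)\{N}={D,G}; candidates ⊆ {H,M,V,Z}.
∅: N⊥G given ∅ in G with N→· removed — back-door holds.

N→G: minimal back-door set ∅.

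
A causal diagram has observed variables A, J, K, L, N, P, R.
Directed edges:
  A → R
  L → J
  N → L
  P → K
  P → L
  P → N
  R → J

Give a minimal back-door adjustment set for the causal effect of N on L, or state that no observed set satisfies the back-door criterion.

N→L: minimal back-door set {P}.

desc(N)\{N}={J,L}; candidates ⊆ {A,K,P,R}.
size 0: {}; under {} N still reaches {J,K,L,P} ∋ L.
{P}: N⊥L given {P} in G with N→· removed — back-door holds.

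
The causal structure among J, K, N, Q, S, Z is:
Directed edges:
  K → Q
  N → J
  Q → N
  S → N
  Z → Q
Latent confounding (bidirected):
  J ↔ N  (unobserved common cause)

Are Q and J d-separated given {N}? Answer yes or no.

No — Q and J are d-connected given {N}.

Bayes-Ball from Q | {N} reaches {J,K,S,Z}.
J ∈ reach(Q|{N}) ⇒ Q ⊥̸ J | {N}.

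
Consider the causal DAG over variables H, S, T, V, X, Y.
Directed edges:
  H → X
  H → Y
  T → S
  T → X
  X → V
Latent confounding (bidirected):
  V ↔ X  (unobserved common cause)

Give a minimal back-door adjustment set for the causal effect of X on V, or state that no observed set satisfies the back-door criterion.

X→V: no observed back-door set.

desc(X)\{X}={V}; candidates ⊆ {H,S,T,Y}.
X↔V: latent back-door arc(s) into X.
size 0: {}; under {} X still reaches {H,S,T,V,Y} ∋ V.
size 1: {H}, {S}, {T} …(+1); under {H} X still reaches {S,T,V} ∋ V.
size 2: {H,S}, {H,T}, {H,Y} …(+3); under {H,S} X still reaches {T,V} ∋ V.
X↔V cannot be blocked by any observed set — no back-door set.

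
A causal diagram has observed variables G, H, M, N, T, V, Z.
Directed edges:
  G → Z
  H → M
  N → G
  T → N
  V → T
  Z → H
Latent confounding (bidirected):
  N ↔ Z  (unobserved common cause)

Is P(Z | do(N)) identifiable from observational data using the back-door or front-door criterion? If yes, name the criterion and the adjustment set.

desc(N)\{N}={G,H,M,Z}; candidates ⊆ {T,V}.
N↔Z: latent back-door arc(s) into N.
size 0: {}; under {} N still reaches {H,M,T,V,Z} ∋ Z.
size 1: {T}, {V}; under {T} N still reaches {H,M,Z} ∋ Z.
size 2: {T,V}; under {T,V} N still reaches {H,M,Z} ∋ Z.
N↔Z cannot be blocked by any observed set — no back-door set.
{G}: (i) intercepts every directed N→Z path; (ii) no back-door N→{G}; (iii) {N} blocks every back-door {G}→Z. Front-door holds.
P(Z|do(N)) = Σ_{G} P(G|N) Σ_{N'} P(Z|G,N')P(N').

P(Z|do(N)): frontdoor, adjust for {G}.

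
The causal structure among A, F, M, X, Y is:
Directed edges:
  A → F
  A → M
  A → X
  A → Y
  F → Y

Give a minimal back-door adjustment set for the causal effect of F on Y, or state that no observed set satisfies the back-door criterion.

F→Y: minimal back-door set {A}.

desc(F)\{F}={Y}; candidates ⊆ {A,M,X}.
size 0: {}; under {} F still reaches {A,M,X,Y} ∋ Y.
{A}: F⊥Y given {A} in G with F→· removed — back-door holds.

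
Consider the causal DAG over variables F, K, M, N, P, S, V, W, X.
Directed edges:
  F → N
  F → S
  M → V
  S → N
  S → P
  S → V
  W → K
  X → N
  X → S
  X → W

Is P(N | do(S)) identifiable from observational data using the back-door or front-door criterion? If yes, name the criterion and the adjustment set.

P(N|do(S)): backdoor, adjust for {F, X}.

desc(S)\{S}={N,P,V}; candidates ⊆ {F,K,M,W,X}.
size 0: {}; under {} S still reaches {F,K,N,W,X} ∋ N.
size 1: {F}, {K}, {M} …(+2); under {F} S still reaches {K,N,W,X} ∋ N.
{F,X}: S⊥N given {F,X} in G with S→· removed — back-door holds.
P(N|do(S)) = Σ_{F,X} P(N|S,F,X)·P(F,X).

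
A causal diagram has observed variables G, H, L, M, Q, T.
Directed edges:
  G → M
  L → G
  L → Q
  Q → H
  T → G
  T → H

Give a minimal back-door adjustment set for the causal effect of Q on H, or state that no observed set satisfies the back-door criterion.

Q→H: minimal back-door set ∅.

desc(Q)\{Q}={H}; candidates ⊆ {G,L,M,T}.
∅: Q⊥H given ∅ in G with Q→· removed — back-door holds.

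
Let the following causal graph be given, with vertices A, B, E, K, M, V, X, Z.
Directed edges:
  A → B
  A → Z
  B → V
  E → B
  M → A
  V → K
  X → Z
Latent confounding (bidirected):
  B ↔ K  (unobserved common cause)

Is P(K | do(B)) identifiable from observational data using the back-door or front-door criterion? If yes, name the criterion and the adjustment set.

P(K|do(B)): frontdoor, adjust for {V}.

desc(B)\{B}={K,V}; candidates ⊆ {A,E,M,X,Z}.
B↔K: latent back-door arc(s) into B.
size 0: {}; under {} B still reaches {A,E,K,M,Z} ∋ K.
size 1: {A}, {E}, {M} …(+2); under {A} B still reaches {E,K} ∋ K.
size 2: {A,E}, {A,M}, {A,X} …(+7); under {A,E} B still reaches {K} ∋ K.
B↔K cannot be blocked by any observed set — no back-door set.
{V}: (i) intercepts every directed B→K path; (ii) no back-door B→{V}; (iii) {B} blocks every back-door {V}→K. Front-door holds.
P(K|do(B)) = Σ_{V} P(V|B) Σ_{B'} P(K|V,B')P(B').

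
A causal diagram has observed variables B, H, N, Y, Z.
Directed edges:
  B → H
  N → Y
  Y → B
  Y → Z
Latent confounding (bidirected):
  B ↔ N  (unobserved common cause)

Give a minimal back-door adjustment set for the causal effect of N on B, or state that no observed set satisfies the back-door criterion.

N→B: no observed back-door set.

desc(N)\{N}={B,H,Y,Z}; candidates ⊆ {—}.
N↔B: latent back-door arc(s) into N.
size 0: {}; under {} N still reaches {B,H} ∋ B.
N↔B cannot be blocked by any observed set — no back-door set.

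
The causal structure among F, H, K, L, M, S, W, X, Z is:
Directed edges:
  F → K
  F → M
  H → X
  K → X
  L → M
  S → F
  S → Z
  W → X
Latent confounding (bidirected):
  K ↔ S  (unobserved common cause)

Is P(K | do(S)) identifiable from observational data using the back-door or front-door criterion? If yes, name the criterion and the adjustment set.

desc(S)\{S}={F,K,M,X,Z}; candidates ⊆ {H,L,W}.
S↔K: latent back-door arc(s) into S.
size 0: {}; under {} S still reaches {K,X} ∋ K.
size 1: {H}, {L}, {W}; under {H} S still reaches {K,X} ∋ K.
size 2: {H,L}, {H,W}, {L,W}; under {H,L} S still reaches {K,X} ∋ K.
S↔K cannot be blocked by any observed set — no back-door set.
{F}: (i) intercepts every directed S→K path; (ii) no back-door S→{F}; (iii) {S} blocks every back-door {F}→K. Front-door holds.
P(K|do(S)) = Σ_{F} P(F|S) Σ_{S'} P(K|F,S')P(S').

P(K|do(S)): frontdoor, adjust for {F}.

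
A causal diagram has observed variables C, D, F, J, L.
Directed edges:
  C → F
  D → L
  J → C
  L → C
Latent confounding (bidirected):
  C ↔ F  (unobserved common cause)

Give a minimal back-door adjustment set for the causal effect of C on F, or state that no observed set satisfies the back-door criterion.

desc(C)\{C}={F}; candidates ⊆ {D,J,L}.
C↔F: latent back-door arc(s) into C.
size 0: {}; under {} C still reaches {D,F,J,L} ∋ F.
size 1: {D}, {J}, {L}; under {D} C still reaches {F,J,L} ∋ F.
size 2: {D,J}, {D,L}, {J,L}; under {D,J} C still reaches {F,L} ∋ F.
C↔F cannot be blocked by any observed set — no back-door set.

C→F: no observed back-door set.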